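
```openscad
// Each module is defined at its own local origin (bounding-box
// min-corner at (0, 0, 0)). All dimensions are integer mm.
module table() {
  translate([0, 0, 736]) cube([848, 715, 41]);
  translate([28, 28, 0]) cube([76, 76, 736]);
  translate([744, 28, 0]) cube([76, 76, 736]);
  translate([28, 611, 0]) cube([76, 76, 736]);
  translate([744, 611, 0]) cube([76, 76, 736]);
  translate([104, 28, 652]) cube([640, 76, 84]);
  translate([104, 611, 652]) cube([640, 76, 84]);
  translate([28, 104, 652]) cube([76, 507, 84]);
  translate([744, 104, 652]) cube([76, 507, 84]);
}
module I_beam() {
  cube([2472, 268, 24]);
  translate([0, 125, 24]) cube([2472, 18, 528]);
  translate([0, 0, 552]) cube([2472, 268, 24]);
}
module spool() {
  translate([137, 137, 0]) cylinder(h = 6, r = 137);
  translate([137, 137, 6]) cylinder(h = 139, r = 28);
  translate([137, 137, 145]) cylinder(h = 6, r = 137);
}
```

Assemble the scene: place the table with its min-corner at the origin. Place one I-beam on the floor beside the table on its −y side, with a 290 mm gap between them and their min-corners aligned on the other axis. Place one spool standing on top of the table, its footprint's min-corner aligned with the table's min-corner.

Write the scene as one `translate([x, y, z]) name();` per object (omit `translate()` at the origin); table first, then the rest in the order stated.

table();
translate([0, -558, 0]) I_beam();
translate([0, 0, 777]) spool();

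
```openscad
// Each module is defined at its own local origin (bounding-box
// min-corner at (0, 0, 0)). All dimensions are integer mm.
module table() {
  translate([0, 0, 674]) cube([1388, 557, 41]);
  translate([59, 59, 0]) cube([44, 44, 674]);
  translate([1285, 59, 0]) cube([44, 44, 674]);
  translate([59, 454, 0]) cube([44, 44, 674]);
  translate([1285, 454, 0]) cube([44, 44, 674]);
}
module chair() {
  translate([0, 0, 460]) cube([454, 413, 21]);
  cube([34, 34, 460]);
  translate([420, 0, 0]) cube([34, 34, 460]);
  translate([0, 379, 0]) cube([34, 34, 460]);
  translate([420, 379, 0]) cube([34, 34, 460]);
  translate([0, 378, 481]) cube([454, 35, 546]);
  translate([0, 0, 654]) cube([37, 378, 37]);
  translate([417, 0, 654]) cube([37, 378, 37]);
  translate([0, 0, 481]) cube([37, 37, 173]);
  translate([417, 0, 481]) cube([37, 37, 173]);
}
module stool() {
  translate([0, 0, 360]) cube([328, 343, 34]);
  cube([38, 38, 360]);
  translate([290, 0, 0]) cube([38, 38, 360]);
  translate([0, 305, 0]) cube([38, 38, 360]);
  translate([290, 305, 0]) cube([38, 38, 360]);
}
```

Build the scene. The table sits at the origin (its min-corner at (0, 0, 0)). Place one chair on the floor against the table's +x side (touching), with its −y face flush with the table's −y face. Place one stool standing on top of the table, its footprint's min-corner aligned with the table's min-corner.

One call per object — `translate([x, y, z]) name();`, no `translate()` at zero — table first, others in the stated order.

table();
translate([1388, 0, 0]) chair();
translate([0, 0, 715]) stool();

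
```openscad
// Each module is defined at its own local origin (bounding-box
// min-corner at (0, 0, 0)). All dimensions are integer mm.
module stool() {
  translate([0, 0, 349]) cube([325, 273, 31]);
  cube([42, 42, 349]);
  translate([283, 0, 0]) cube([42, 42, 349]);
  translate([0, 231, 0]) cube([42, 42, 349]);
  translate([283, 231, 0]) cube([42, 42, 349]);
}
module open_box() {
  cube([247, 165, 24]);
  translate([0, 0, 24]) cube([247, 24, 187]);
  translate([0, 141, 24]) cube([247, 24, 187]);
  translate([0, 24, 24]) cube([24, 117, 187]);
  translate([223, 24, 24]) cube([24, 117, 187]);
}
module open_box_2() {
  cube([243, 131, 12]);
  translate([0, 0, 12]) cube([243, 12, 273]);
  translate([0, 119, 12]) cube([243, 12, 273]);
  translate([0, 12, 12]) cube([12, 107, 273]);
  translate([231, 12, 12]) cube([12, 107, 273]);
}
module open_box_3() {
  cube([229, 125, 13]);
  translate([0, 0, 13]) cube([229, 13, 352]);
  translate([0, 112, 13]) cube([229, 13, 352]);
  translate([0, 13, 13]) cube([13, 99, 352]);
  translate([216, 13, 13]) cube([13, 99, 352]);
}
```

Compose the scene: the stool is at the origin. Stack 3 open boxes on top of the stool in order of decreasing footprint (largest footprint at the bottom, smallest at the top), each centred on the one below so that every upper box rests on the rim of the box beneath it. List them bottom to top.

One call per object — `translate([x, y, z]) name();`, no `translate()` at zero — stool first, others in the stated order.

stool();
translate([39, 54, 380]) open_box();
translate([41, 71, 591]) open_box_2();
translate([48, 74, 876]) open_box_3();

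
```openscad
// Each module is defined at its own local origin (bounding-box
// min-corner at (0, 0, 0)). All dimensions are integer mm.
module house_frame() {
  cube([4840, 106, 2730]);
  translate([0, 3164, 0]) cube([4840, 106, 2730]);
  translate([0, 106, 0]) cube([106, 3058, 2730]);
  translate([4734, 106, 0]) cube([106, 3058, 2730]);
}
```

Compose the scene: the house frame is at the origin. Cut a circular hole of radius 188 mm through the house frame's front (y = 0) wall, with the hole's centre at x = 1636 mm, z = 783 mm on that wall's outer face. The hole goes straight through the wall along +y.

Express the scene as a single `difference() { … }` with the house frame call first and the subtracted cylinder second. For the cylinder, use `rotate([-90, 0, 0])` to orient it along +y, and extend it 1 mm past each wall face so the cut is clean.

difference() {
  house_frame();
  translate([1636, -1, 783]) rotate([-90, 0, 0]) cylinder(h = 108, r = 188);
}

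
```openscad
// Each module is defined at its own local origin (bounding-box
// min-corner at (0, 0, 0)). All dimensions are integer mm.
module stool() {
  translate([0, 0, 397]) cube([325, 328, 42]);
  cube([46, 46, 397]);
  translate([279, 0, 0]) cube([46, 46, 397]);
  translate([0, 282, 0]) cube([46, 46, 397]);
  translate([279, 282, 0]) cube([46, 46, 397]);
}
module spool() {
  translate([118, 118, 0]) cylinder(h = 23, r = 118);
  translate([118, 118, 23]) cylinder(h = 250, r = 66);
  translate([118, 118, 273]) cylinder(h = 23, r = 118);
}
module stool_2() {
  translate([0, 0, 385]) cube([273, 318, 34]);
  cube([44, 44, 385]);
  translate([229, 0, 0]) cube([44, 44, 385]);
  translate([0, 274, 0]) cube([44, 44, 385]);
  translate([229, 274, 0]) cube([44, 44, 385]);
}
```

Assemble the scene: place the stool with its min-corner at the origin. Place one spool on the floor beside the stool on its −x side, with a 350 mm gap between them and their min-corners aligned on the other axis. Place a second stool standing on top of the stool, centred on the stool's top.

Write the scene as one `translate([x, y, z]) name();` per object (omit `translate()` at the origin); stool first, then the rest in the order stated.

stool();
translate([-586, 0, 0]) spool();
translate([26, 5, 439]) stool_2();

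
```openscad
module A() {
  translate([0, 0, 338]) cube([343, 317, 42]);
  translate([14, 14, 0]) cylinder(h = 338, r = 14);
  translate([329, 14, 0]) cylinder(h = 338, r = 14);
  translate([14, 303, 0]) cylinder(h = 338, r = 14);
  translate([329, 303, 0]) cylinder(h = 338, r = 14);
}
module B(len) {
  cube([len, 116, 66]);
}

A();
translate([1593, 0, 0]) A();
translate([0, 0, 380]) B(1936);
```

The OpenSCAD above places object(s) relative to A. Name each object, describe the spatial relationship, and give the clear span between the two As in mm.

Second stool starts at x = 1593; first ends at x = 343; clear span = 1593 − 343 = 1250 mm.

A is a stool. B is a beam. A beam spans the tops of two stools. The clear span between the two stools is 1250 mm.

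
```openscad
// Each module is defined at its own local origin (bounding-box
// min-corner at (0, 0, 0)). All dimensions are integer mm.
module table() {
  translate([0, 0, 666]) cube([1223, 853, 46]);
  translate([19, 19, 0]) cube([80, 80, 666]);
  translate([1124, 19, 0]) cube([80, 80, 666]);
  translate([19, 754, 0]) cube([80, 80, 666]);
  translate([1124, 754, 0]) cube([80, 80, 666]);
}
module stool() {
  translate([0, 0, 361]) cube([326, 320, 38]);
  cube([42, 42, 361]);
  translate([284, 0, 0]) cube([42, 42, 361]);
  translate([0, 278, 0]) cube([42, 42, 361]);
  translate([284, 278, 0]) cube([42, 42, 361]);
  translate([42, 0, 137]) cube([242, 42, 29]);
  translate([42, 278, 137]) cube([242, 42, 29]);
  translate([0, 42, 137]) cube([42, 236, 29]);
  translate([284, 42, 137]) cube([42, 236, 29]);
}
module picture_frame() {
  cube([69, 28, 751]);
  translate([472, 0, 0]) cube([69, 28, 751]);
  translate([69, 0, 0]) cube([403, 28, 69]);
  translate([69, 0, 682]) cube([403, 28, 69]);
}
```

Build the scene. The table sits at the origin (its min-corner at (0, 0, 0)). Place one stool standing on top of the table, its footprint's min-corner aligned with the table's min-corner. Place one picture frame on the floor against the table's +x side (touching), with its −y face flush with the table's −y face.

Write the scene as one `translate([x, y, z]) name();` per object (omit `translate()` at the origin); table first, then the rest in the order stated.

table();
translate([0, 0, 712]) stool();
translate([1223, 0, 0]) picture_frame();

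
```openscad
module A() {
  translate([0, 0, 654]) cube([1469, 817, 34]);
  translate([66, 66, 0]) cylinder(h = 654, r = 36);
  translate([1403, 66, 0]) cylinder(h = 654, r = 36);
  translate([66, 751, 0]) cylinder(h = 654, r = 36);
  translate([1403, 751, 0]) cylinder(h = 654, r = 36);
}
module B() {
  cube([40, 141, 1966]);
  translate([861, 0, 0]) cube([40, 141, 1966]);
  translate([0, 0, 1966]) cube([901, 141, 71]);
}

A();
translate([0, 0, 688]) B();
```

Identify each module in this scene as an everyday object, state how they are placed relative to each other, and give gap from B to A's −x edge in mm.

A is a table. B is a door frame. The door frame is on top of the table. The gap from the door frame to the table's −x edge is 0 mm.

The door frame's min-x is at 0; the table's min-x is 0; gap = 0 mm.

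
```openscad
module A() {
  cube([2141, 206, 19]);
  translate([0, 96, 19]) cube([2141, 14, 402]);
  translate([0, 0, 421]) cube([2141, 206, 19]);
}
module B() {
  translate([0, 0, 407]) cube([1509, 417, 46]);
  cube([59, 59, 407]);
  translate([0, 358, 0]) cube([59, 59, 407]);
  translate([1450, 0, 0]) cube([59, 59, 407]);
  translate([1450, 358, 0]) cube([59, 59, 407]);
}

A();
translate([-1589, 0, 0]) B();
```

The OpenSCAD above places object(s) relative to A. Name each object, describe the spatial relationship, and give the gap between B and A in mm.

A is an I-beam. B is a bench. The bench is on the floor beside the I-beam on its −x side. The gap between the bench and the I-beam is 80 mm.

The bench's nearest face is 80 mm from the I-beam's −x face.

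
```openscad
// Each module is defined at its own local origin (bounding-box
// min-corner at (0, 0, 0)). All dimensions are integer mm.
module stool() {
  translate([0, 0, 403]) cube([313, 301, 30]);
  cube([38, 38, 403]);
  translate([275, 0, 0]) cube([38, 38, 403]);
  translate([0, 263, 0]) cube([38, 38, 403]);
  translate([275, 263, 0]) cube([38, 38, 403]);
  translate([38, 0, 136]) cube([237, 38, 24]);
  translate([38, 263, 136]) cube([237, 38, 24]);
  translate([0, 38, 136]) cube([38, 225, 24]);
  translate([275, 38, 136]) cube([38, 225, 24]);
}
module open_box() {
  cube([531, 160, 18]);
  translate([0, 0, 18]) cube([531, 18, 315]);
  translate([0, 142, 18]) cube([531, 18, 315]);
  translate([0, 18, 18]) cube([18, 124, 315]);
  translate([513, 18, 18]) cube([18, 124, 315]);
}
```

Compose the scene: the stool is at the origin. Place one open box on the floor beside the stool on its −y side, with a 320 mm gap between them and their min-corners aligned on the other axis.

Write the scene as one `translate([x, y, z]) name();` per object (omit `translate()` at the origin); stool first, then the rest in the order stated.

stool();
translate([0, -480, 0]) open_box();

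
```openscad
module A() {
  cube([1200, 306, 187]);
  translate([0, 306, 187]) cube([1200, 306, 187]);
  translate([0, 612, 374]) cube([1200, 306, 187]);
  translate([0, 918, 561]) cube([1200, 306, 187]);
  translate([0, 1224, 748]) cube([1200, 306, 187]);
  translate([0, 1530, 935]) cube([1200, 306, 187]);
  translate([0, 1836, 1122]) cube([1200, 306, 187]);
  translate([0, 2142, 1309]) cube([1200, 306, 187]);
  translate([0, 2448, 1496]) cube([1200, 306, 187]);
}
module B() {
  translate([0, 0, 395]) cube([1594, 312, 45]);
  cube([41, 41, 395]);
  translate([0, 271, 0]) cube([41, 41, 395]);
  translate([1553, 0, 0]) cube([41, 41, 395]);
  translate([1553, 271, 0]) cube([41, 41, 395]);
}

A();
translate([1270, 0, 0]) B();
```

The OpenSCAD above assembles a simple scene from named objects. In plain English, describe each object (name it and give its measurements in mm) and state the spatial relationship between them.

A is a straight staircase of 9 solid steps. Each step is 1200 mm wide (x), 306 mm deep (y, the going) and 187 mm tall (the rise). The first step rests on the floor; each subsequent step sits one going further in +y and one rise higher in +z, directly behind and above the previous step with no overlap.

B is a long wooden bench with a 1594 mm (x) × 312 mm (y) seat, 45 mm thick, its top surface 440 mm above the floor. Four 41 mm square legs at the seat corners, flush with the edges, run from z = 0 to the seat underside.

The bench is on the floor beside the staircase on its +x side.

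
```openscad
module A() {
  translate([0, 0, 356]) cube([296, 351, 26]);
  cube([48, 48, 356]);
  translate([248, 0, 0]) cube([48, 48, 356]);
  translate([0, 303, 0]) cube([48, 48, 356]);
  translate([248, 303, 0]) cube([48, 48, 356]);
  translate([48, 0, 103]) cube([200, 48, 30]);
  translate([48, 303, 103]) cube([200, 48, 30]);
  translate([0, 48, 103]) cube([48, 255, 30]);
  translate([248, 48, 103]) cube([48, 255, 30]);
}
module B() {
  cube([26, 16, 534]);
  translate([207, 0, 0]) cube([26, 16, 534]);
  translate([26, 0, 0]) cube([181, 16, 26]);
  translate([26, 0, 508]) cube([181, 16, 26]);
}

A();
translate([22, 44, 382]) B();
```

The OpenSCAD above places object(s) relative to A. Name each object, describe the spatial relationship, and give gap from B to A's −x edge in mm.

A is a stool. B is a picture frame. The picture frame is on top of the stool. The gap from the picture frame to the stool's −x edge is 22 mm.

The picture frame's min-x is at 22; the stool's min-x is 0; gap = 22 mm.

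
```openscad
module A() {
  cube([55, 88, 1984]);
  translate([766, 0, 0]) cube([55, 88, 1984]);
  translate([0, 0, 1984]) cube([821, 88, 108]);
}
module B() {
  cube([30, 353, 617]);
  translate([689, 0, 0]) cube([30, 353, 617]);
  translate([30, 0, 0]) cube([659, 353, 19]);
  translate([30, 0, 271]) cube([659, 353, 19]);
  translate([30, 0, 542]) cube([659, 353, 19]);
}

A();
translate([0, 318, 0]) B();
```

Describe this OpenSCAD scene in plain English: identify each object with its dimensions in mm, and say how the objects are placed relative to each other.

A is a door frame. The clear opening is 711 mm wide and 1984 mm high. Two 55 mm wide jambs, 88 mm deep, stand either side of the opening from the floor to the top of the opening. A 108 mm thick head sits across the top of both jambs, spanning the full outside width of the frame.

B is an open bookshelf. Two side panels, each 30 mm thick, 353 mm deep and 617 mm tall, stand 719 mm apart (outside-to-outside). Between them sit 3 shelves, each 19 mm thick and 353 mm deep, spanning the full gap between the sides. The bottom shelf rests on the floor (its underside at z = 0) and the clear gap between one shelf's top and the next shelf's underside is 252 mm.

The bookshelf is on the floor beside the door frame on its +y side.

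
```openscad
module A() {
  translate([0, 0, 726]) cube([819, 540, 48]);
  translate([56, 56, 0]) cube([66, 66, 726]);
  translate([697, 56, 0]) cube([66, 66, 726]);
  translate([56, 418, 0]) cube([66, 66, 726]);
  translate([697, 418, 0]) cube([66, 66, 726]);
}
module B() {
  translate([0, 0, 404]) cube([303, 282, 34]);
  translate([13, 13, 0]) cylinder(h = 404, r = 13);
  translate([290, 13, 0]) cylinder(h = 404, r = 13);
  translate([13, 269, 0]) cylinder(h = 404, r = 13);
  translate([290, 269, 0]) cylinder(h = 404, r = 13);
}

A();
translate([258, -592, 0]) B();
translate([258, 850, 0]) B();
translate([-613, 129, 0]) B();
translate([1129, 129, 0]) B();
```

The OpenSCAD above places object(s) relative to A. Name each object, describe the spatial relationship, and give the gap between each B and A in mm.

A is a table. B is a stool. Four stools sit around the table at the −y, +y, −x, +x sides. The gap between each stool and the table is 310 mm.

Each stool's nearest face is 310 mm from the table's bounding box.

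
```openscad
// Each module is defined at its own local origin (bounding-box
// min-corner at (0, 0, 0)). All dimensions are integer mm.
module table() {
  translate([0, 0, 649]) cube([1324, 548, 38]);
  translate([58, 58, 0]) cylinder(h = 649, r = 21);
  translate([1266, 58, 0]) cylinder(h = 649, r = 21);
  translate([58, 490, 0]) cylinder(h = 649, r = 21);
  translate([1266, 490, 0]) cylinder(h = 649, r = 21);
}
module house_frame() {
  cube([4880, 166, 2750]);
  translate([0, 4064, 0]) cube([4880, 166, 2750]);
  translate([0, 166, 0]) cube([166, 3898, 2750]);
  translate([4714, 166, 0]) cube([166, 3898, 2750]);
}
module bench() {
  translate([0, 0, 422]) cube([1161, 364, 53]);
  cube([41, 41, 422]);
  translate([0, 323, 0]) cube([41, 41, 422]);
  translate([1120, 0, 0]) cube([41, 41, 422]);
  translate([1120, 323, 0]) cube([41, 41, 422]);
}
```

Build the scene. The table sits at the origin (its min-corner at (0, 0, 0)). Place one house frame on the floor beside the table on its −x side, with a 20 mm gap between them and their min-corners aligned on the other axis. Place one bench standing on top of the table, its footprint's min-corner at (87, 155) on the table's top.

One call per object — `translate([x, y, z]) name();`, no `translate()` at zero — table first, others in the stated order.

table();
translate([-4900, 0, 0]) house_frame();
translate([87, 155, 687]) bench();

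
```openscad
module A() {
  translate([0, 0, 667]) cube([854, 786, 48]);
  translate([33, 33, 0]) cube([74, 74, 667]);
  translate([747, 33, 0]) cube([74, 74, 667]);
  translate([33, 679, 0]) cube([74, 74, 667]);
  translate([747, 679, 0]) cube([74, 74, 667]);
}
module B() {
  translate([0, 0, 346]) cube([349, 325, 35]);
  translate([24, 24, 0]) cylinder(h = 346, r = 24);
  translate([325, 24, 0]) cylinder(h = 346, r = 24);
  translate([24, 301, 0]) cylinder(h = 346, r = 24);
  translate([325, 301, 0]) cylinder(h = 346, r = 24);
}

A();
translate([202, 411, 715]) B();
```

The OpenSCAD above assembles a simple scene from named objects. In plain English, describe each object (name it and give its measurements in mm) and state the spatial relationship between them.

A is a table with a 854×786 mm rectangular top, 48 mm thick, top surface at z = 715 mm, supported by four 74×74 mm square legs, each inset 33 mm from the nearest pair of top edges, running from the floor.

B is a four-legged stool. The seat is a 349×325×35 mm slab whose top surface is at z = 381 mm; four round legs, each 48 mm in diameter, run from the floor (z = 0) to the underside of the seat, each leg's axis is inset half a diameter from the nearest pair of seat edges (so the leg's bounding box is flush with the corner).

The stool is on top of the table.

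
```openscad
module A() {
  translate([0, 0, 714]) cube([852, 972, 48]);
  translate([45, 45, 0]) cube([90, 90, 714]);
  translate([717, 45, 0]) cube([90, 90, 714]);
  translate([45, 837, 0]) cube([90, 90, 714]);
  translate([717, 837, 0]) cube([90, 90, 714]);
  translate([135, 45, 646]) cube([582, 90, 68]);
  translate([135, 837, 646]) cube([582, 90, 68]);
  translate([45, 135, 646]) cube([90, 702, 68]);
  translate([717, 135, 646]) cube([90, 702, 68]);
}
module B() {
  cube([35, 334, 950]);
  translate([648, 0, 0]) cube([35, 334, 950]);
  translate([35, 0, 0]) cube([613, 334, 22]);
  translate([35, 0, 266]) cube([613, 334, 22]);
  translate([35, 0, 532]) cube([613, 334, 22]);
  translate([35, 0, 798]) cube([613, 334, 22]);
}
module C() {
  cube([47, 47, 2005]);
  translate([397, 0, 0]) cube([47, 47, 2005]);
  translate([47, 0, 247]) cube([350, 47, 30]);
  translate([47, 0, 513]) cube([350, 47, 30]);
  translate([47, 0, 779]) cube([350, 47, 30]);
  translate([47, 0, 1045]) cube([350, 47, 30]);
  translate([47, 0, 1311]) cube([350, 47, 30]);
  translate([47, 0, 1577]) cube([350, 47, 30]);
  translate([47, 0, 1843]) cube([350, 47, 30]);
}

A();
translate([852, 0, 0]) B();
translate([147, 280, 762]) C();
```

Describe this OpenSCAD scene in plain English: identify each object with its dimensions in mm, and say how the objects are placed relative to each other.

A is a table: top 852 mm (x) × 972 mm (y), 48 mm thick, upper face at z = 762 mm, on four 90×90 mm square legs, each inset 45 mm from the nearest pair of top edges, running from z = 0 to the bottom of the top. Four apron rails, 90 mm thick and 68 mm tall, run between adjacent legs with their top edges flush with the underside of the top and their outer faces flush with the legs' outer faces.

B is a bookshelf 683 mm wide overall, 334 mm deep and 950 mm tall. The two sides are 35 mm thick vertical panels. 4 horizontal shelves of 22 mm thickness span between the inner faces of the sides; the lowest shelf sits on the floor and shelves are stacked with a clear vertical gap of 244 mm between each pair.

C is a wooden ladder with two side rails of 47×47 mm section and 2005 mm height, set 444 mm apart overall. Between them run 7 rectangular rungs (47 mm deep, 30 mm thick), front faces flush with the rails' −y face. The bottom of the first rung is 247 mm above the floor and each subsequent rung is 266 mm higher than the one below.

The bookshelf is against the table's +x side, with their −y faces flush. The ladder is on top of the table.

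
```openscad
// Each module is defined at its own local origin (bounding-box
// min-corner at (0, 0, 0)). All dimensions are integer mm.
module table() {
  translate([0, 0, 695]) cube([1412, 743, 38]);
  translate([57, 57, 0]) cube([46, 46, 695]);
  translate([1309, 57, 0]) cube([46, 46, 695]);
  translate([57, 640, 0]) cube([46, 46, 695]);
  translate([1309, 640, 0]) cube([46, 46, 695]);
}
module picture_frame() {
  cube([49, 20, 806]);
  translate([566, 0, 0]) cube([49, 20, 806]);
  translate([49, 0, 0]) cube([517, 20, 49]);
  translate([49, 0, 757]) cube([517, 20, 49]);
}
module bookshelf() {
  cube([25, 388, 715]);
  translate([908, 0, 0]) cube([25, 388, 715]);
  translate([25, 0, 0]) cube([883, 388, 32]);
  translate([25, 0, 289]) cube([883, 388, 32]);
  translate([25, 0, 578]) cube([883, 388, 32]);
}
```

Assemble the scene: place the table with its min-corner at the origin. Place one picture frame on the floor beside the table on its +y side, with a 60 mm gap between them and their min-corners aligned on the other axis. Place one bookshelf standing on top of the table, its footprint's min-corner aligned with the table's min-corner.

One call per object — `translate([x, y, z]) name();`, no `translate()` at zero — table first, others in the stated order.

table();
translate([0, 803, 0]) picture_frame();
translate([0, 0, 733]) bookshelf();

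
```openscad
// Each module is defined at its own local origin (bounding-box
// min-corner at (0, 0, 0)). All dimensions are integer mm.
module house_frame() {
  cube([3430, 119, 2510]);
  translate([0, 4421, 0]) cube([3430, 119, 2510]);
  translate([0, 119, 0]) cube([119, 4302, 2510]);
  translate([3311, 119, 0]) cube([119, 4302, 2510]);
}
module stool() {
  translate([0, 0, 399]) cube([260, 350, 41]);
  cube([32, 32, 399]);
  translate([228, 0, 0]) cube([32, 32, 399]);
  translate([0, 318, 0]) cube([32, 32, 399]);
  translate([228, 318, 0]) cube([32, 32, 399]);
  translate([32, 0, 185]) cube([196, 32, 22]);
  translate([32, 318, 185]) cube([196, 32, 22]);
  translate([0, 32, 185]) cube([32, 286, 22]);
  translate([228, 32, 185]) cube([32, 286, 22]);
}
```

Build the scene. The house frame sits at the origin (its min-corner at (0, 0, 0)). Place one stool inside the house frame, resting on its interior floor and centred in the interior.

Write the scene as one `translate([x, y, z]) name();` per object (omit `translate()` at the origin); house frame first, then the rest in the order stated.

house_frame();
translate([1585, 2095, 0]) stool();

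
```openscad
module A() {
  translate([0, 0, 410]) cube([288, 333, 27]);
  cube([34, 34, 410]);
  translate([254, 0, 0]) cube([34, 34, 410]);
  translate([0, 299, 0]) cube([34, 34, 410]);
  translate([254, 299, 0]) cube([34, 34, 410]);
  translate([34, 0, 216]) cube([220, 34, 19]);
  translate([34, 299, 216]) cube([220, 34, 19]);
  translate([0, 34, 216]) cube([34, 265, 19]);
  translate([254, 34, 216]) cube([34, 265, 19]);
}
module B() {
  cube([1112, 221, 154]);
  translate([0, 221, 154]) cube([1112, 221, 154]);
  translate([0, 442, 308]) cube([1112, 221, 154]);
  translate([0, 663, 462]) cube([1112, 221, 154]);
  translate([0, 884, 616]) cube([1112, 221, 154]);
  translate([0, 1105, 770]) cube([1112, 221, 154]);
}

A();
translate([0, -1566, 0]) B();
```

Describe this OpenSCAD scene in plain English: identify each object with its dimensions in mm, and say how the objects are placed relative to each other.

A is a simple wooden stool: a rectangular seat 288 mm (x) by 333 mm (y), 27 mm thick, top face at z = 437 mm, on four square legs, each 34×34 mm in cross-section. The legs rest on z = 0, each flush with a corner of the seat. Four stretchers, 34 mm wide and 19 mm tall, connect adjacent legs with their undersides at z = 216 mm, each running between the inner faces of the legs it joins and aligned with the legs' outer faces on the other axis.

B is a run of 6 identical solid stair steps. Each tread is 1112×221 mm and each step block is 154 mm high. Step 1 rests on the floor; step k is offset from step 1 by (k−1)×221 mm in y and (k−1)×154 mm in z.

The staircase is on the floor beside the stool on its −y side.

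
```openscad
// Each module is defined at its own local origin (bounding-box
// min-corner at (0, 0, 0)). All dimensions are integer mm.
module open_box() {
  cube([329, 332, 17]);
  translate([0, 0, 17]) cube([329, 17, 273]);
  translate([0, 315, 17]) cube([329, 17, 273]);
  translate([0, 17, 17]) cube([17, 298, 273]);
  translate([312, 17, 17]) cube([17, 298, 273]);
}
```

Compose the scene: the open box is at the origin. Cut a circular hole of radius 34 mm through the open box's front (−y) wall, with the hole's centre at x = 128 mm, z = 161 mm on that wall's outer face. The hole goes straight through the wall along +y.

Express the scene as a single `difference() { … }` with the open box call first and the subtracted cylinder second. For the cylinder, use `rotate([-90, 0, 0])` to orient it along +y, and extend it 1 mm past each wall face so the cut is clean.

difference() {
  open_box();
  translate([128, -1, 161]) rotate([-90, 0, 0]) cylinder(h = 19, r = 34);
}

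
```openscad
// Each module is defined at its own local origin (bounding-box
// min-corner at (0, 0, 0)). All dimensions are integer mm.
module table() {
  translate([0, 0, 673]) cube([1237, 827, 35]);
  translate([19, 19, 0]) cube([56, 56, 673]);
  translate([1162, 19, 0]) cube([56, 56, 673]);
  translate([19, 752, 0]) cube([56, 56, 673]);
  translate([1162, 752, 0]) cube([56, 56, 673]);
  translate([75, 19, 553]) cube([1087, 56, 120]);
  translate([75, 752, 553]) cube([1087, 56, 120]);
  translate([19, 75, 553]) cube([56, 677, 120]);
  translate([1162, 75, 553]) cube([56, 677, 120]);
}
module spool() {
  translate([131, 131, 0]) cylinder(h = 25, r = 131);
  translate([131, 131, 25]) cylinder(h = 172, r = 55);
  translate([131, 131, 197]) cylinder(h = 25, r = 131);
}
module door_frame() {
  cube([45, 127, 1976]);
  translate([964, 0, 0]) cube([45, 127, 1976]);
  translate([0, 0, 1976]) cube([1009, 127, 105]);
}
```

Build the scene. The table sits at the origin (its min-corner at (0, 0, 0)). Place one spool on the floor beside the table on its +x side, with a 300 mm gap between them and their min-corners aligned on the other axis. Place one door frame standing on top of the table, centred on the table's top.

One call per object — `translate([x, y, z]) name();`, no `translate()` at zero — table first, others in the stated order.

table();
translate([1537, 0, 0]) spool();
translate([114, 350, 708]) door_frame();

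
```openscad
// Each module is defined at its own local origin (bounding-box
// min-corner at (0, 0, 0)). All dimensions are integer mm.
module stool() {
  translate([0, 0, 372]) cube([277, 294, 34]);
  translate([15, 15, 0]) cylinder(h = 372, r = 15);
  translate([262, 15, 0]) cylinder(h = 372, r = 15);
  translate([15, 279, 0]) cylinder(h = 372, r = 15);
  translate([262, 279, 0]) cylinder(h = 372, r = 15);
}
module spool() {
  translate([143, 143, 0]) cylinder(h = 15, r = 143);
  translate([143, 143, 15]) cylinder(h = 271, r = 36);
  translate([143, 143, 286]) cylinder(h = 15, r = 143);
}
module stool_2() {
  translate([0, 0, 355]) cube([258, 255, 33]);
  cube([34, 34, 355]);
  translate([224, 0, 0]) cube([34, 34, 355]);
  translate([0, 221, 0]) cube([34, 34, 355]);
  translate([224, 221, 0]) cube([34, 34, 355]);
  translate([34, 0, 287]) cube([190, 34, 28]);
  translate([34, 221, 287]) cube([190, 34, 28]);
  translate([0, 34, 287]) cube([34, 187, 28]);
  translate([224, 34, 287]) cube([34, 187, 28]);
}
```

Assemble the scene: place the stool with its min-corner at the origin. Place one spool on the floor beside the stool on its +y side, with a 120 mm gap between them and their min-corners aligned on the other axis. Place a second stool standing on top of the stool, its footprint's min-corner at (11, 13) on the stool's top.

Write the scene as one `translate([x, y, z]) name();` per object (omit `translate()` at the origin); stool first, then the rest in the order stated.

stool();
translate([0, 414, 0]) spool();
translate([11, 13, 406]) stool_2();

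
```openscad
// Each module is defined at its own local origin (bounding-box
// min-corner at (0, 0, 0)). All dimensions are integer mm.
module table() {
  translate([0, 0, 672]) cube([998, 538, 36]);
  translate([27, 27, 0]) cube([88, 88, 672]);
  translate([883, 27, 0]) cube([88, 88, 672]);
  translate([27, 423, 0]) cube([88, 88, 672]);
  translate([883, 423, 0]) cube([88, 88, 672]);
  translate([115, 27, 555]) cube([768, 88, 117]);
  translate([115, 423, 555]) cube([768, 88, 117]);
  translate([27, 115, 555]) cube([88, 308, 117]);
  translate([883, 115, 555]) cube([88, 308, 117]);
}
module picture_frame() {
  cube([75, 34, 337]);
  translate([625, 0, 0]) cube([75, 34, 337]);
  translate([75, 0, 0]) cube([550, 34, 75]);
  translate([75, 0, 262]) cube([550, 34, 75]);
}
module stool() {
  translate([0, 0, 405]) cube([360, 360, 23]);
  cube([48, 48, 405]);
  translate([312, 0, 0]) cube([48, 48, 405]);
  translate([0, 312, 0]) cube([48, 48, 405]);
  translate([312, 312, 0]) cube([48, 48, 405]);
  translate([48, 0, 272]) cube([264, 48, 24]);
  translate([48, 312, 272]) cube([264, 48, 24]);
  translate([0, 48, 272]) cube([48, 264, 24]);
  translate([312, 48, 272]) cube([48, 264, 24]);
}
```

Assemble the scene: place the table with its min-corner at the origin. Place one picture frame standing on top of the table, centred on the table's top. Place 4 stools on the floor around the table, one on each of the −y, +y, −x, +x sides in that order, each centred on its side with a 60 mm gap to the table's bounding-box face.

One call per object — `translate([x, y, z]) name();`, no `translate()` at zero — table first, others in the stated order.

table();
translate([149, 252, 708]) picture_frame();
translate([319, -420, 0]) stool();
translate([319, 598, 0]) stool();
translate([-420, 89, 0]) stool();
translate([1058, 89, 0]) stool();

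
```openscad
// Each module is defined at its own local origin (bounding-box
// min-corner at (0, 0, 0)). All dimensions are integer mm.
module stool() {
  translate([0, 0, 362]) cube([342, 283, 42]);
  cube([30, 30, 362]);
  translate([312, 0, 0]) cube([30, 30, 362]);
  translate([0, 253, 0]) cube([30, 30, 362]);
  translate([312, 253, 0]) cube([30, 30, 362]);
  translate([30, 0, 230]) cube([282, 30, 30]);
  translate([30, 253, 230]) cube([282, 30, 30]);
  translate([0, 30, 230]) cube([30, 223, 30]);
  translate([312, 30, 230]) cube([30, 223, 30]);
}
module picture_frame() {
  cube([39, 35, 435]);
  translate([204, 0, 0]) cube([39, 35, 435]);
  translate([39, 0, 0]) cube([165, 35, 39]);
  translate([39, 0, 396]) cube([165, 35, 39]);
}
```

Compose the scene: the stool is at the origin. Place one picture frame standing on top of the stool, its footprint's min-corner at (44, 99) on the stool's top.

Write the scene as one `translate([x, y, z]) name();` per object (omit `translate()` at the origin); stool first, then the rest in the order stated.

stool();
translate([44, 99, 404]) picture_frame();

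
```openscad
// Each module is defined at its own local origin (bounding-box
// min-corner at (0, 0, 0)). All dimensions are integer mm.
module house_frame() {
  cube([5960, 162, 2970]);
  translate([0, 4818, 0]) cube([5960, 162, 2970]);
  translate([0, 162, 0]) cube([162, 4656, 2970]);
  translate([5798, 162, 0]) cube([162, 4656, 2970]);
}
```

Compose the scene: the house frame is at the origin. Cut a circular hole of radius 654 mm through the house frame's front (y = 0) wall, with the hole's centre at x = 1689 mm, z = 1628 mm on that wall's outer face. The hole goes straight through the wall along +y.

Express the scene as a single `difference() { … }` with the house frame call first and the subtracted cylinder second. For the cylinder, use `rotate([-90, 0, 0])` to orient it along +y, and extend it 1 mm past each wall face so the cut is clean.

difference() {
  house_frame();
  translate([1689, -1, 1628]) rotate([-90, 0, 0]) cylinder(h = 164, r = 654);
}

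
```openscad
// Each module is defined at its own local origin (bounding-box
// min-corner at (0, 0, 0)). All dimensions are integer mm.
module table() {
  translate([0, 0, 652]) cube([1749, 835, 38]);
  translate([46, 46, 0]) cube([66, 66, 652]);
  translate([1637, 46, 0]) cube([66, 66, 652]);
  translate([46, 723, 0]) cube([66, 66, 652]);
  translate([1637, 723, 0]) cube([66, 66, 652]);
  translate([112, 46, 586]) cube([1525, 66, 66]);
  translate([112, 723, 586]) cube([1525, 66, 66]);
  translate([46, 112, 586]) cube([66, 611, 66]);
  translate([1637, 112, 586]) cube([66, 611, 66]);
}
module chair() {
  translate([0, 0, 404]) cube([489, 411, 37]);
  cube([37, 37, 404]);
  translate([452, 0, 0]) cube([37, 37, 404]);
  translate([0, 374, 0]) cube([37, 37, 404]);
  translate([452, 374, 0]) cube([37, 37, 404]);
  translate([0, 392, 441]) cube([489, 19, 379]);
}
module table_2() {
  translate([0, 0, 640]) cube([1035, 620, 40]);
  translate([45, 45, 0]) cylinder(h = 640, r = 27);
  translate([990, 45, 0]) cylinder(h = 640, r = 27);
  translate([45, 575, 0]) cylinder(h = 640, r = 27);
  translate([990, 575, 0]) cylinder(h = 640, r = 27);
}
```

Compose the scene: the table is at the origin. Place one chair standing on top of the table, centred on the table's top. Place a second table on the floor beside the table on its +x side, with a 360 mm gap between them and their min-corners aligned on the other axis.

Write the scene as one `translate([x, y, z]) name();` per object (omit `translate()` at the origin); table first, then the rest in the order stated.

table();
translate([630, 212, 690]) chair();
translate([2109, 0, 0]) table_2();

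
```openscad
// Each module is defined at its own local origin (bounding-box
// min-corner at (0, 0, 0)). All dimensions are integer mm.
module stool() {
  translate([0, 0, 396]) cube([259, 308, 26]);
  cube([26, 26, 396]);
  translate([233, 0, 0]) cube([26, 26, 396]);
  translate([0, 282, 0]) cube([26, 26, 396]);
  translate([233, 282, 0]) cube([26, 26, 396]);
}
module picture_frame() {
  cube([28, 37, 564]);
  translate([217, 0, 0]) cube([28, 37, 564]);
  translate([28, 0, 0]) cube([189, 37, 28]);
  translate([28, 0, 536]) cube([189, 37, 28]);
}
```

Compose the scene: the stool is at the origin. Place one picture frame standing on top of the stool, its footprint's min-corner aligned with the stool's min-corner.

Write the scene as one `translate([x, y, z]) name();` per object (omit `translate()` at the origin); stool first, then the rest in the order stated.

stool();
translate([0, 0, 422]) picture_frame();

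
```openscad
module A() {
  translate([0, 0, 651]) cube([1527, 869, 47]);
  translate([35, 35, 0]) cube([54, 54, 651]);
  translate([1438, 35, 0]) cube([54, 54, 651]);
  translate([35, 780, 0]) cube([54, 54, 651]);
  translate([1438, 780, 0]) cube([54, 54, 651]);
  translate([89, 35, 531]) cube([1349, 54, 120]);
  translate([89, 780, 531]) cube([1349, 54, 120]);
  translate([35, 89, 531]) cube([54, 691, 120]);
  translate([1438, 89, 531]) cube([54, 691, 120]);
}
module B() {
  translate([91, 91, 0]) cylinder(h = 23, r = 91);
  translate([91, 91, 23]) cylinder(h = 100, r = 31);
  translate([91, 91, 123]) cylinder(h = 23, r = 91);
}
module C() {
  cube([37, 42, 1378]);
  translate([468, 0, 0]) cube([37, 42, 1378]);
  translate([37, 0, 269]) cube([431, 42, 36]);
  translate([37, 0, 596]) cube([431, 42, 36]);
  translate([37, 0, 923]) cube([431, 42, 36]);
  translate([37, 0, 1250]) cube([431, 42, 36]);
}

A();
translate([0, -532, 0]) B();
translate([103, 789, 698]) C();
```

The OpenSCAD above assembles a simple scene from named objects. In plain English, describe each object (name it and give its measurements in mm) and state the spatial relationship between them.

A is a table: top 1527 mm (x) × 869 mm (y), 47 mm thick, upper face at z = 698 mm, on four 54×54 mm square legs, each inset 35 mm from the nearest pair of top edges, running from z = 0 to the bottom of the top. Four apron rails, 54 mm thick and 120 mm tall, run between adjacent legs with their top edges flush with the underside of the top and their outer faces flush with the legs' outer faces.

B is a spool: two coaxial disc flanges of radius 91 mm and thickness 23 mm, joined by a core cylinder of radius 31 mm and height 100 mm. The lower flange rests on z = 0 and the three cylinders share a vertical axis.

C is a straight ladder. Two 37×42 mm vertical rails, 1378 mm tall, stand 505 mm apart (outside-to-outside) with their front faces coplanar on the −y side. 4 rungs, each 42 mm deep and 36 mm tall, span between the inner faces of the rails, front faces flush with the rails. The lowest rung's underside is at z = 269 mm and rungs are spaced 327 mm apart (underside to underside).

The spool is on the floor beside the table on its −y side. The ladder is on top of the table.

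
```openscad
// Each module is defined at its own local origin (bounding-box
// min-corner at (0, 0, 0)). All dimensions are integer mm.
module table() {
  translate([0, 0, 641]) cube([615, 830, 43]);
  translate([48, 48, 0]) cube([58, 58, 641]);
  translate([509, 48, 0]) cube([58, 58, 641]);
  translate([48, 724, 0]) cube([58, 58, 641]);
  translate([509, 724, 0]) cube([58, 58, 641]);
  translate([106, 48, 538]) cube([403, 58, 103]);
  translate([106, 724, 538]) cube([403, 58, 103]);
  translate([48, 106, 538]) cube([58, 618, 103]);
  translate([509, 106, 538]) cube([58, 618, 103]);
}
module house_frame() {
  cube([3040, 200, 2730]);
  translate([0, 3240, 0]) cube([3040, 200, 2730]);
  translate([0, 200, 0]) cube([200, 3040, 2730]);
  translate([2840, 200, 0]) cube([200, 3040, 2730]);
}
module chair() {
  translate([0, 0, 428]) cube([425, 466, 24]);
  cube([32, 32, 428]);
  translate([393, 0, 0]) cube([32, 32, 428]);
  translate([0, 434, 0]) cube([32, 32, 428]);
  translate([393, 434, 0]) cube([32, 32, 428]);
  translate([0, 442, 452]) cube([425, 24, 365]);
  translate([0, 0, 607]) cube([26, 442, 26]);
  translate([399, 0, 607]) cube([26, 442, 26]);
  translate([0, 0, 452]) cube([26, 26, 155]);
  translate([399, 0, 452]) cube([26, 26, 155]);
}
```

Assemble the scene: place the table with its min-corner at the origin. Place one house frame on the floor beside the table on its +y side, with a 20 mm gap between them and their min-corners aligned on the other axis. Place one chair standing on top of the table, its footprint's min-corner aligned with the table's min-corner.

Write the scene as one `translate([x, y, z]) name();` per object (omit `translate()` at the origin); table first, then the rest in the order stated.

table();
translate([0, 850, 0]) house_frame();
translate([0, 0, 684]) chair();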